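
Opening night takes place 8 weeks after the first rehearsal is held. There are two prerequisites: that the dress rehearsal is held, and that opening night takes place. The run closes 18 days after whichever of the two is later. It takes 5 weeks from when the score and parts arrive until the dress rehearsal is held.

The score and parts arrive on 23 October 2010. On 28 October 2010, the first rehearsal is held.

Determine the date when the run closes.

10 January 2011

The score and parts arrive: Oct 23, 2010.
The dress rehearsal is held: Oct 23, 2010 + 5 weeks = Nov 27, 2010.
The first rehearsal is held: Oct 28, 2010.
Opening night takes place: Oct 28, 2010 + 8 weeks = Dec 23, 2010.
Both prerequisites met — the dress rehearsal is held (Nov 27, 2010), opening night takes place (Dec 23, 2010); the later is Dec 23, 2010.
The run closes: Dec 23, 2010 + 18 days = Jan 10, 2011.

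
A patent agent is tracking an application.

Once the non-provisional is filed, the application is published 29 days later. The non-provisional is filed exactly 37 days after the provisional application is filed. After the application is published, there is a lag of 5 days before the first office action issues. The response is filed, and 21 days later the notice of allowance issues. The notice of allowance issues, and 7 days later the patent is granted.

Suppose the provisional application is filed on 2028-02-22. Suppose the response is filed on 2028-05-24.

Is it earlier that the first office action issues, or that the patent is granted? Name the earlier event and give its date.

The first office action issues — 2028-05-03

The provisional application is filed: Feb 22, 2028.
The non-provisional is filed: Feb 22, 2028 + 37 days = Mar 30, 2028.
The application is published: Mar 30, 2028 + 29 days = Apr 28, 2028.
The first office action issues: Apr 28, 2028 + 5 days = May 3, 2028.
The response is filed: May 24, 2028.
The notice of allowance issues: May 24, 2028 + 21 days = Jun 14, 2028.
The patent is granted: Jun 14, 2028 + 7 days = Jun 21, 2028.
Comparing: the first office action issues on May 3, 2028 vs the patent is granted on Jun 21, 2028. Earlier: the first office action issues.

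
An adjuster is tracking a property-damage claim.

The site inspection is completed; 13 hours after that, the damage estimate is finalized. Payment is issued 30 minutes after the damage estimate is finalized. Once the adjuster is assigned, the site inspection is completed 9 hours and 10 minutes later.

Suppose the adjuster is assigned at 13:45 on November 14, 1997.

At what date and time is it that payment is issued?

12:25 on November 15, 1997

The adjuster is assigned: 13:45 Nov 14, 1997.
The site inspection is completed: 13:45 Nov 14, 1997 + 9h10m = 22:55 Nov 14, 1997.
The damage estimate is finalized: 22:55 Nov 14, 1997 + 13h = 11:55 Nov 15, 1997.
Payment is issued: 11:55 Nov 15, 1997 + 30m = 12:25 Nov 15, 1997.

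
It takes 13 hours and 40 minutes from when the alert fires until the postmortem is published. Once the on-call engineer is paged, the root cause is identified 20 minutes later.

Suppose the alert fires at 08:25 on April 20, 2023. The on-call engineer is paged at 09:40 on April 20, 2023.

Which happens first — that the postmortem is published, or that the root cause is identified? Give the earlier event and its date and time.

The alert fires: 08:25 Apr 20, 2023.
The postmortem is published: 08:25 Apr 20, 2023 + 13h40m = 22:05 Apr 20, 2023.
The on-call engineer is paged: 09:40 Apr 20, 2023.
The root cause is identified: 09:40 Apr 20, 2023 + 20m = 10:00 Apr 20, 2023.
Comparing: the postmortem is published at 22:05 Apr 20, 2023 vs the root cause is identified at 10:00 Apr 20, 2023. Earlier: the root cause is identified.

The root cause is identified — 10:00 on April 20, 2023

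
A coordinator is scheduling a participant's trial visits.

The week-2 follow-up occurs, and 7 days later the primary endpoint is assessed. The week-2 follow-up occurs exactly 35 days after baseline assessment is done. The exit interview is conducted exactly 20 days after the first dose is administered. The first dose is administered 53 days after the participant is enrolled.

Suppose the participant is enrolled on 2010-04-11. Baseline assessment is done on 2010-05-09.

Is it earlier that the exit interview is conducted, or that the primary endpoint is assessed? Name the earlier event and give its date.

The primary endpoint is assessed — 2010-06-20

The participant is enrolled: Apr 11, 2010.
The first dose is administered: Apr 11, 2010 + 53 days = Jun 3, 2010.
The exit interview is conducted: Jun 3, 2010 + 20 days = Jun 23, 2010.
Baseline assessment is done: May 9, 2010.
The week-2 follow-up occurs: May 9, 2010 + 35 days = Jun 13, 2010.
The primary endpoint is assessed: Jun 13, 2010 + 7 days = Jun 20, 2010.
Comparing: the exit interview is conducted on Jun 23, 2010 vs the primary endpoint is assessed on Jun 20, 2010. Earlier: the primary endpoint is assessed.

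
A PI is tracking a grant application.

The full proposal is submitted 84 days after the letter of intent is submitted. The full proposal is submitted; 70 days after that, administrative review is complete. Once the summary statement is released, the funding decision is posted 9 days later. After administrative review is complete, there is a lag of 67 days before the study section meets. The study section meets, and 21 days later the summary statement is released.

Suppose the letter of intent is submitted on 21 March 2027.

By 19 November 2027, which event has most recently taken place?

The letter of intent is submitted: Mar 21, 2027.
The full proposal is submitted: Mar 21, 2027 + 84 days = Jun 13, 2027.
Administrative review is complete: Jun 13, 2027 + 70 days = Aug 22, 2027.
The study section meets: Aug 22, 2027 + 67 days = Oct 28, 2027.
The summary statement is released: Oct 28, 2027 + 21 days = Nov 18, 2027.
The funding decision is posted: Nov 18, 2027 + 9 days = Nov 27, 2027.
Nov 19, 2027 falls between when the summary statement is released (Nov 18, 2027) and when the funding decision is posted (Nov 27, 2027).

The summary statement is released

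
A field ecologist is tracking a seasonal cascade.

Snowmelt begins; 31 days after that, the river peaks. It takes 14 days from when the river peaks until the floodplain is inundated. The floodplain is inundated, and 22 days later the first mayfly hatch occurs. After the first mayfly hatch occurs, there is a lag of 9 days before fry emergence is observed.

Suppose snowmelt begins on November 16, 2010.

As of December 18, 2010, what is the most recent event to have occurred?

Snowmelt begins: Nov 16, 2010.
The river peaks: Nov 16, 2010 + 31 days = Dec 17, 2010.
The floodplain is inundated: Dec 17, 2010 + 14 days = Dec 31, 2010.
The first mayfly hatch occurs: Dec 31, 2010 + 22 days = Jan 22, 2011.
Fry emergence is observed: Jan 22, 2011 + 9 days = Jan 31, 2011.
Dec 18, 2010 falls between when the river peaks (Dec 17, 2010) and when the floodplain is inundated (Dec 31, 2010).

The river peaks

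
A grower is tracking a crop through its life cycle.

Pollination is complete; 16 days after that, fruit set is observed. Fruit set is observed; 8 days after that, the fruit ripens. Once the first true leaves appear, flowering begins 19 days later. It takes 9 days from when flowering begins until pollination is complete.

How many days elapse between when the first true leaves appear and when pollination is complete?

28 days

Causal path: the first true leaves appear → flowering begins → pollination is complete.
Total delay along the path: 19 + 9 = 28 days.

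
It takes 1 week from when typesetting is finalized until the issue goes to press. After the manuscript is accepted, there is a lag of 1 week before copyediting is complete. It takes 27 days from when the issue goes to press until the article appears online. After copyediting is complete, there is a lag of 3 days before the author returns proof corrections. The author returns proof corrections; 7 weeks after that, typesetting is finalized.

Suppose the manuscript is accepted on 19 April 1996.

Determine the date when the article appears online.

The manuscript is accepted: Apr 19, 1996.
Copyediting is complete: Apr 19, 1996 + 1 week = Apr 26, 1996.
The author returns proof corrections: Apr 26, 1996 + 3 days = Apr 29, 1996.
Typesetting is finalized: Apr 29, 1996 + 7 weeks = Jun 17, 1996.
The issue goes to press: Jun 17, 1996 + 1 week = Jun 24, 1996.
The article appears online: Jun 24, 1996 + 27 days = Jul 21, 1996.

21 July 1996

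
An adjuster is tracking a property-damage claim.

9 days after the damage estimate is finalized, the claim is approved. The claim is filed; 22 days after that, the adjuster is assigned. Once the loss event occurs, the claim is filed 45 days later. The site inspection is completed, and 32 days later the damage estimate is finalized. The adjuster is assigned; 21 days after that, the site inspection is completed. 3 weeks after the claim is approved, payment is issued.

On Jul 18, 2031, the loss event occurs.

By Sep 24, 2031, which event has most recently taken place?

The loss event occurs: Jul 18, 2031.
The claim is filed: Jul 18, 2031 + 45 days = Sep 1, 2031.
The adjuster is assigned: Sep 1, 2031 + 22 days = Sep 23, 2031.
The site inspection is completed: Sep 23, 2031 + 21 days = Oct 14, 2031.
The damage estimate is finalized: Oct 14, 2031 + 32 days = Nov 15, 2031.
The claim is approved: Nov 15, 2031 + 9 days = Nov 24, 2031.
Payment is issued: Nov 24, 2031 + 3 weeks = Dec 15, 2031.
Sep 24, 2031 falls between when the adjuster is assigned (Sep 23, 2031) and when the site inspection is completed (Oct 14, 2031).

The adjuster is assigned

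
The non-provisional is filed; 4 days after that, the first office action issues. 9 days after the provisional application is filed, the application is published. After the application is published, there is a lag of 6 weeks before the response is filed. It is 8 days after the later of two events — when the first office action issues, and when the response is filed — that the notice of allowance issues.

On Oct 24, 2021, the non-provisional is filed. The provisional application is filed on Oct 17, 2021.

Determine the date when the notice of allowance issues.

Dec 15, 2021

The non-provisional is filed: Oct 24, 2021.
The first office action issues: Oct 24, 2021 + 4 days = Oct 28, 2021.
The provisional application is filed: Oct 17, 2021.
The application is published: Oct 17, 2021 + 9 days = Oct 26, 2021.
The response is filed: Oct 26, 2021 + 6 weeks = Dec 7, 2021.
Both prerequisites met — the first office action issues (Oct 28, 2021), the response is filed (Dec 7, 2021); the later is Dec 7, 2021.
The notice of allowance issues: Dec 7, 2021 + 8 days = Dec 15, 2021.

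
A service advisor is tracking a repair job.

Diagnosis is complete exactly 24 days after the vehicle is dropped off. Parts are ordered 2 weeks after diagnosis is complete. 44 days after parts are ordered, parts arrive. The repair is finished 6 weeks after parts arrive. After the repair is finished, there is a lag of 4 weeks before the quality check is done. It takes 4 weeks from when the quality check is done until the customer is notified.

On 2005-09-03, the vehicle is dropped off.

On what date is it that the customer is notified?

The vehicle is dropped off: Sep 3, 2005.
Diagnosis is complete: Sep 3, 2005 + 24 days = Sep 27, 2005.
Parts are ordered: Sep 27, 2005 + 2 weeks = Oct 11, 2005.
Parts arrive: Oct 11, 2005 + 44 days = Nov 24, 2005.
The repair is finished: Nov 24, 2005 + 6 weeks = Jan 5, 2006.
The quality check is done: Jan 5, 2006 + 4 weeks = Feb 2, 2006.
The customer is notified: Feb 2, 2006 + 4 weeks = Mar 2, 2006.

2006-03-02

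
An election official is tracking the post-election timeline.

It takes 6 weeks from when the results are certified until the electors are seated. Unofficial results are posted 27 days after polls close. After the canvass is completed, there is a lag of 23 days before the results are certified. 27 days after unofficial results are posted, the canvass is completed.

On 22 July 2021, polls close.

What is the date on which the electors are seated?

Polls close: Jul 22, 2021.
Unofficial results are posted: Jul 22, 2021 + 27 days = Aug 18, 2021.
The canvass is completed: Aug 18, 2021 + 27 days = Sep 14, 2021.
The results are certified: Sep 14, 2021 + 23 days = Oct 7, 2021.
The electors are seated: Oct 7, 2021 + 6 weeks = Nov 18, 2021.

18 November 2021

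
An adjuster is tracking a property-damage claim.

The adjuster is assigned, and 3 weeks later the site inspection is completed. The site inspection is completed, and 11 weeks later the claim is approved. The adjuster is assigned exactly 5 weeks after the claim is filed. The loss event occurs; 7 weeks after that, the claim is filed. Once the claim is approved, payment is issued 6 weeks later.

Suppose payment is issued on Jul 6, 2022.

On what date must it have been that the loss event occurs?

Nov 24, 2021

Payment is issued: Jul 6, 2022.
The claim is approved: Jul 6, 2022 − 6 weeks = May 25, 2022.
The site inspection is completed: May 25, 2022 − 11 weeks = Mar 9, 2022.
The adjuster is assigned: Mar 9, 2022 − 3 weeks = Feb 16, 2022.
The claim is filed: Feb 16, 2022 − 5 weeks = Jan 12, 2022.
The loss event occurs: Jan 12, 2022 − 7 weeks = Nov 24, 2021.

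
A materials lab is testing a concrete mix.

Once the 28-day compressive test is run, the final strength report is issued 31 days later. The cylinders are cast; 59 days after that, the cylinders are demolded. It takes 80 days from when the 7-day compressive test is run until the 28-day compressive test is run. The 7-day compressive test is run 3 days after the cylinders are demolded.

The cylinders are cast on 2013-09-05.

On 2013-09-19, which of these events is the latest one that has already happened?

The cylinders are cast

The cylinders are cast: Sep 5, 2013.
The cylinders are demolded: Sep 5, 2013 + 59 days = Nov 3, 2013.
The 7-day compressive test is run: Nov 3, 2013 + 3 days = Nov 6, 2013.
The 28-day compressive test is run: Nov 6, 2013 + 80 days = Jan 25, 2014.
The final strength report is issued: Jan 25, 2014 + 31 days = Feb 25, 2014.
Sep 19, 2013 falls between when the cylinders are cast (Sep 5, 2013) and when the cylinders are demolded (Nov 3, 2013).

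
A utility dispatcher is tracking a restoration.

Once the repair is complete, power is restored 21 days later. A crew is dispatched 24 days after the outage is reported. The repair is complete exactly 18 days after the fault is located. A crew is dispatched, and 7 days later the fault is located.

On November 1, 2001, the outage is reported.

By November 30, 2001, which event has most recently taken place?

The outage is reported: Nov 1, 2001.
A crew is dispatched: Nov 1, 2001 + 24 days = Nov 25, 2001.
The fault is located: Nov 25, 2001 + 7 days = Dec 2, 2001.
The repair is complete: Dec 2, 2001 + 18 days = Dec 20, 2001.
Power is restored: Dec 20, 2001 + 21 days = Jan 10, 2002.
Nov 30, 2001 falls between when a crew is dispatched (Nov 25, 2001) and when the fault is located (Dec 2, 2001).

A crew is dispatched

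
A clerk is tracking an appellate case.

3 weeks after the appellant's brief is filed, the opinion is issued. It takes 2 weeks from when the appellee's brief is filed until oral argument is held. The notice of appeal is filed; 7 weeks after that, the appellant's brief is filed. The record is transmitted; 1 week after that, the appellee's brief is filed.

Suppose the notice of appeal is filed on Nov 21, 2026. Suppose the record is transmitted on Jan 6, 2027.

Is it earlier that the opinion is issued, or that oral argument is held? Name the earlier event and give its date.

The notice of appeal is filed: Nov 21, 2026.
The appellant's brief is filed: Nov 21, 2026 + 7 weeks = Jan 9, 2027.
The opinion is issued: Jan 9, 2027 + 3 weeks = Jan 30, 2027.
The record is transmitted: Jan 6, 2027.
The appellee's brief is filed: Jan 6, 2027 + 1 week = Jan 13, 2027.
Oral argument is held: Jan 13, 2027 + 2 weeks = Jan 27, 2027.
Comparing: the opinion is issued on Jan 30, 2027 vs oral argument is held on Jan 27, 2027. Earlier: oral argument is held.

Oral argument is held — Jan 27, 2027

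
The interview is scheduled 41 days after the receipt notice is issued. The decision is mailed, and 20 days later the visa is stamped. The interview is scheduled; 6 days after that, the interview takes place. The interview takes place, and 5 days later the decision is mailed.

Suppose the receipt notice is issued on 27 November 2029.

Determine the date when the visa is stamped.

The receipt notice is issued: Nov 27, 2029.
The interview is scheduled: Nov 27, 2029 + 41 days = Jan 7, 2030.
The interview takes place: Jan 7, 2030 + 6 days = Jan 13, 2030.
The decision is mailed: Jan 13, 2030 + 5 days = Jan 18, 2030.
The visa is stamped: Jan 18, 2030 + 20 days = Feb 7, 2030.

7 February 2030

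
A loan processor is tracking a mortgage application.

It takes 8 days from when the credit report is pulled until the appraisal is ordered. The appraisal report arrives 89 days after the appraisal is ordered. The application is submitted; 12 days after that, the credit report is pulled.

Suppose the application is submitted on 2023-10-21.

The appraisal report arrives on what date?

2024-02-07

The application is submitted: Oct 21, 2023.
The credit report is pulled: Oct 21, 2023 + 12 days = Nov 2, 2023.
The appraisal is ordered: Nov 2, 2023 + 8 days = Nov 10, 2023.
The appraisal report arrives: Nov 10, 2023 + 89 days = Feb 7, 2024.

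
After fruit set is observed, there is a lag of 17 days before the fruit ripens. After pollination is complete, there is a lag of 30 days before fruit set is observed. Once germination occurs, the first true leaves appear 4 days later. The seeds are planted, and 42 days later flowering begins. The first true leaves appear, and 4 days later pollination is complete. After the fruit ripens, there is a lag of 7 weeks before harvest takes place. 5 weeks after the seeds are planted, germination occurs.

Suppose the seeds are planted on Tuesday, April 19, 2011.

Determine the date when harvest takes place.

The seeds are planted: Apr 19, 2011.
Germination occurs: Apr 19, 2011 + 5 weeks = May 24, 2011.
The first true leaves appear: May 24, 2011 + 4 days = May 28, 2011.
Pollination is complete: May 28, 2011 + 4 days = Jun 1, 2011.
Fruit set is observed: Jun 1, 2011 + 30 days = Jul 1, 2011.
The fruit ripens: Jul 1, 2011 + 17 days = Jul 18, 2011.
Harvest takes place: Jul 18, 2011 + 7 weeks = Sep 5, 2011.

Monday, September 5, 2011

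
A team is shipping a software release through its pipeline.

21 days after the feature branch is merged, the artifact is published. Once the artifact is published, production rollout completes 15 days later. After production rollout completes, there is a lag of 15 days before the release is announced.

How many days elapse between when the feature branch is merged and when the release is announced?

Causal path: the feature branch is merged → the artifact is published → production rollout completes → the release is announced.
Total delay along the path: 21 + 15 + 15 = 51 days.

51 days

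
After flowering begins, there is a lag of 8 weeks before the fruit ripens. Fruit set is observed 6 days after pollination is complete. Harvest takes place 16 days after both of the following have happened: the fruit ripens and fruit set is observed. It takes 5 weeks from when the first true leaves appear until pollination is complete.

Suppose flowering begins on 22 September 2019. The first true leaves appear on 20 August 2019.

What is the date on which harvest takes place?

Flowering begins: Sep 22, 2019.
The fruit ripens: Sep 22, 2019 + 8 weeks = Nov 17, 2019.
The first true leaves appear: Aug 20, 2019.
Pollination is complete: Aug 20, 2019 + 5 weeks = Sep 24, 2019.
Fruit set is observed: Sep 24, 2019 + 6 days = Sep 30, 2019.
Both prerequisites met — the fruit ripens (Nov 17, 2019), fruit set is observed (Sep 30, 2019); the later is Nov 17, 2019.
Harvest takes place: Nov 17, 2019 + 16 days = Dec 3, 2019.

3 December 2019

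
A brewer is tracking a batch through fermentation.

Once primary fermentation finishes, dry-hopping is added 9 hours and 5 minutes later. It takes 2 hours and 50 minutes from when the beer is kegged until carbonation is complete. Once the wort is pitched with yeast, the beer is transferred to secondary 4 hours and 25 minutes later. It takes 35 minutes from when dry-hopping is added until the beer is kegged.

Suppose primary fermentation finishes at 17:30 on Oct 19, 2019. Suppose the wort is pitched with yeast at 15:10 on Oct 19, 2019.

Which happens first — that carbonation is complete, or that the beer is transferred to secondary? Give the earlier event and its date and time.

Primary fermentation finishes: 17:30 Oct 19, 2019.
Dry-hopping is added: 17:30 Oct 19, 2019 + 9h05m = 02:35 Oct 20, 2019.
The beer is kegged: 02:35 Oct 20, 2019 + 35m = 03:10 Oct 20, 2019.
Carbonation is complete: 03:10 Oct 20, 2019 + 2h50m = 06:00 Oct 20, 2019.
The wort is pitched with yeast: 15:10 Oct 19, 2019.
The beer is transferred to secondary: 15:10 Oct 19, 2019 + 4h25m = 19:35 Oct 19, 2019.
Comparing: carbonation is complete at 06:00 Oct 20, 2019 vs the beer is transferred to secondary at 19:35 Oct 19, 2019. Earlier: the beer is transferred to secondary.

The beer is transferred to secondary — 19:35 on Oct 19, 2019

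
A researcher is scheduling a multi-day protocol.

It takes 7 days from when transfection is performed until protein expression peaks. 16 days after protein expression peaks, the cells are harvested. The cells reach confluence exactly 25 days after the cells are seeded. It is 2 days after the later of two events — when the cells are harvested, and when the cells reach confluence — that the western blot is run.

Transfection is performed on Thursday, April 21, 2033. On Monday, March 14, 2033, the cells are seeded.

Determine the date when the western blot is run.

Transfection is performed: Apr 21, 2033.
Protein expression peaks: Apr 21, 2033 + 7 days = Apr 28, 2033.
The cells are harvested: Apr 28, 2033 + 16 days = May 14, 2033.
The cells are seeded: Mar 14, 2033.
The cells reach confluence: Mar 14, 2033 + 25 days = Apr 8, 2033.
Both prerequisites met — the cells are harvested (May 14, 2033), the cells reach confluence (Apr 8, 2033); the later is May 14, 2033.
The western blot is run: May 14, 2033 + 2 days = May 16, 2033.

Monday, May 16, 2033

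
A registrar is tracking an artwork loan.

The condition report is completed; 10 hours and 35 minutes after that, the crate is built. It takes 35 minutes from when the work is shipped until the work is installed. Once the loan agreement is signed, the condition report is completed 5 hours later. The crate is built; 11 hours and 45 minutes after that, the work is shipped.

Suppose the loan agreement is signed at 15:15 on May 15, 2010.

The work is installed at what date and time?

19:10 on May 16, 2010

The loan agreement is signed: 15:15 May 15, 2010.
The condition report is completed: 15:15 May 15, 2010 + 5h = 20:15 May 15, 2010.
The crate is built: 20:15 May 15, 2010 + 10h35m = 06:50 May 16, 2010.
The work is shipped: 06:50 May 16, 2010 + 11h45m = 18:35 May 16, 2010.
The work is installed: 18:35 May 16, 2010 + 35m = 19:10 May 16, 2010.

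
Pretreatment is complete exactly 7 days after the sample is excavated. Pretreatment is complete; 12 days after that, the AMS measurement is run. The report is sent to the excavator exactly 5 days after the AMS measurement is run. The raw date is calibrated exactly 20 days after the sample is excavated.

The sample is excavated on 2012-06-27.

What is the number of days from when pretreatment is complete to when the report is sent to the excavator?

Causal path: pretreatment is complete → the AMS measurement is run → the report is sent to the excavator.
Total delay along the path: 12 + 5 = 17 days.

17 days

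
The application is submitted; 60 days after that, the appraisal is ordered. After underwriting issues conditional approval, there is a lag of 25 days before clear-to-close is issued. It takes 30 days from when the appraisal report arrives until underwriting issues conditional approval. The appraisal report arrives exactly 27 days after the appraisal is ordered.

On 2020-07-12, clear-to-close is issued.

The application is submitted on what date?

Clear-to-close is issued: Jul 12, 2020.
Underwriting issues conditional approval: Jul 12, 2020 − 25 days = Jun 17, 2020.
The appraisal report arrives: Jun 17, 2020 − 30 days = May 18, 2020.
The appraisal is ordered: May 18, 2020 − 27 days = Apr 21, 2020.
The application is submitted: Apr 21, 2020 − 60 days = Feb 21, 2020.

2020-02-21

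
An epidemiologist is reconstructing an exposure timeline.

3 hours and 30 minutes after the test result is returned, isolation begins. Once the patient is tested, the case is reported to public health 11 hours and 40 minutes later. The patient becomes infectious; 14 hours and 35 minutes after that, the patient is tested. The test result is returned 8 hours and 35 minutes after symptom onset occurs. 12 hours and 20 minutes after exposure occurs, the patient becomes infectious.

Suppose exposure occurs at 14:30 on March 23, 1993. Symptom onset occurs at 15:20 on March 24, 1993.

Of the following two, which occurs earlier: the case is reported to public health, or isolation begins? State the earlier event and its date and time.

Exposure occurs: 14:30 Mar 23, 1993.
The patient becomes infectious: 14:30 Mar 23, 1993 + 12h20m = 02:50 Mar 24, 1993.
The patient is tested: 02:50 Mar 24, 1993 + 14h35m = 17:25 Mar 24, 1993.
The case is reported to public health: 17:25 Mar 24, 1993 + 11h40m = 05:05 Mar 25, 1993.
Symptom onset occurs: 15:20 Mar 24, 1993.
The test result is returned: 15:20 Mar 24, 1993 + 8h35m = 23:55 Mar 24, 1993.
Isolation begins: 23:55 Mar 24, 1993 + 3h30m = 03:25 Mar 25, 1993.
Comparing: the case is reported to public health at 05:05 Mar 25, 1993 vs isolation begins at 03:25 Mar 25, 1993. Earlier: isolation begins.

Isolation begins — 03:25 on March 25, 1993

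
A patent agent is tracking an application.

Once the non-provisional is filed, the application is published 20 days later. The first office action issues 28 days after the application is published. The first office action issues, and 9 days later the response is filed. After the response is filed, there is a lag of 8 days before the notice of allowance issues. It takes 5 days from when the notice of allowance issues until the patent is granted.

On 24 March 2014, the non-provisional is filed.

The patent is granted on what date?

The non-provisional is filed: Mar 24, 2014.
The application is published: Mar 24, 2014 + 20 days = Apr 13, 2014.
The first office action issues: Apr 13, 2014 + 28 days = May 11, 2014.
The response is filed: May 11, 2014 + 9 days = May 20, 2014.
The notice of allowance issues: May 20, 2014 + 8 days = May 28, 2014.
The patent is granted: May 28, 2014 + 5 days = Jun 2, 2014.

2 June 2014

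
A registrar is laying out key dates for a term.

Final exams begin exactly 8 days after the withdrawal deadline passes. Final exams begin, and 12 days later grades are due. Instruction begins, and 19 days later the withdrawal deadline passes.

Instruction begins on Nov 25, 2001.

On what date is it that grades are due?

Instruction begins: Nov 25, 2001.
The withdrawal deadline passes: Nov 25, 2001 + 19 days = Dec 14, 2001.
Final exams begin: Dec 14, 2001 + 8 days = Dec 22, 2001.
Grades are due: Dec 22, 2001 + 12 days = Jan 3, 2002.

Jan 3, 2002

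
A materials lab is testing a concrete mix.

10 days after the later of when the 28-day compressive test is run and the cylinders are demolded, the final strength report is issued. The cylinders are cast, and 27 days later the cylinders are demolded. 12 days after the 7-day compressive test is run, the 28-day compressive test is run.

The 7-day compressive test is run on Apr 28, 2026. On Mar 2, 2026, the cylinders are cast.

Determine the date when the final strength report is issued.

The 7-day compressive test is run: Apr 28, 2026.
The 28-day compressive test is run: Apr 28, 2026 + 12 days = May 10, 2026.
The cylinders are cast: Mar 2, 2026.
The cylinders are demolded: Mar 2, 2026 + 27 days = Mar 29, 2026.
Both prerequisites met — the 28-day compressive test is run (May 10, 2026), the cylinders are demolded (Mar 29, 2026); the later is May 10, 2026.
The final strength report is issued: May 10, 2026 + 10 days = May 20, 2026.

May 20, 2026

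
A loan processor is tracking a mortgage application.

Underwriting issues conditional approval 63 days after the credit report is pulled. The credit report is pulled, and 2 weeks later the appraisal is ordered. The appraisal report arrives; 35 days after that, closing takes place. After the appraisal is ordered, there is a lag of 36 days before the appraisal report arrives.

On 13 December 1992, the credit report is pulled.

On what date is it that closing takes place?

8 March 1993

The credit report is pulled: Dec 13, 1992.
The appraisal is ordered: Dec 13, 1992 + 2 weeks = Dec 27, 1992.
The appraisal report arrives: Dec 27, 1992 + 36 days = Feb 1, 1993.
Closing takes place: Feb 1, 1993 + 35 days = Mar 8, 1993.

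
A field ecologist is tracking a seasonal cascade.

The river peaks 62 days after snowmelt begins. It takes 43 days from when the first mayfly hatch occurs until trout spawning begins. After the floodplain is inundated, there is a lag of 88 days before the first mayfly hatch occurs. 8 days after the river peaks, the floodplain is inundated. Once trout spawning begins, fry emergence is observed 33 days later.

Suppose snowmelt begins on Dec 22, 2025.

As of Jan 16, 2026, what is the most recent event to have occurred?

Snowmelt begins: Dec 22, 2025.
The river peaks: Dec 22, 2025 + 62 days = Feb 22, 2026.
The floodplain is inundated: Feb 22, 2026 + 8 days = Mar 2, 2026.
The first mayfly hatch occurs: Mar 2, 2026 + 88 days = May 29, 2026.
Trout spawning begins: May 29, 2026 + 43 days = Jul 11, 2026.
Fry emergence is observed: Jul 11, 2026 + 33 days = Aug 13, 2026.
Jan 16, 2026 falls between when snowmelt begins (Dec 22, 2025) and when the river peaks (Feb 22, 2026).

Snowmelt begins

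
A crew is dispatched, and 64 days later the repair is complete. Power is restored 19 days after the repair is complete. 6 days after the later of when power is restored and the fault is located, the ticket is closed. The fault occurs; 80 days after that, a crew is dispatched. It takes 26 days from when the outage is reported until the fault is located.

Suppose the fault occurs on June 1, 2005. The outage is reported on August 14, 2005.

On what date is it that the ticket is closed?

The fault occurs: Jun 1, 2005.
A crew is dispatched: Jun 1, 2005 + 80 days = Aug 20, 2005.
The repair is complete: Aug 20, 2005 + 64 days = Oct 23, 2005.
Power is restored: Oct 23, 2005 + 19 days = Nov 11, 2005.
The outage is reported: Aug 14, 2005.
The fault is located: Aug 14, 2005 + 26 days = Sep 9, 2005.
Both prerequisites met — power is restored (Nov 11, 2005), the fault is located (Sep 9, 2005); the later is Nov 11, 2005.
The ticket is closed: Nov 11, 2005 + 6 days = Nov 17, 2005.

November 17, 2005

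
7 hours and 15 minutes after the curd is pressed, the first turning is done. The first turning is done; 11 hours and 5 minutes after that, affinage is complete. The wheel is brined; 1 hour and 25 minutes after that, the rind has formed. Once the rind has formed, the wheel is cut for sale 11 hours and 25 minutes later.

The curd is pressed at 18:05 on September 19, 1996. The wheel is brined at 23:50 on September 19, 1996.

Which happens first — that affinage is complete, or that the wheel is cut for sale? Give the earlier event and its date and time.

The curd is pressed: 18:05 Sep 19, 1996.
The first turning is done: 18:05 Sep 19, 1996 + 7h15m = 01:20 Sep 20, 1996.
Affinage is complete: 01:20 Sep 20, 1996 + 11h05m = 12:25 Sep 20, 1996.
The wheel is brined: 23:50 Sep 19, 1996.
The rind has formed: 23:50 Sep 19, 1996 + 1h25m = 01:15 Sep 20, 1996.
The wheel is cut for sale: 01:15 Sep 20, 1996 + 11h25m = 12:40 Sep 20, 1996.
Comparing: affinage is complete at 12:25 Sep 20, 1996 vs the wheel is cut for sale at 12:40 Sep 20, 1996. Earlier: affinage is complete.

Affinage is complete — 12:25 on September 20, 1996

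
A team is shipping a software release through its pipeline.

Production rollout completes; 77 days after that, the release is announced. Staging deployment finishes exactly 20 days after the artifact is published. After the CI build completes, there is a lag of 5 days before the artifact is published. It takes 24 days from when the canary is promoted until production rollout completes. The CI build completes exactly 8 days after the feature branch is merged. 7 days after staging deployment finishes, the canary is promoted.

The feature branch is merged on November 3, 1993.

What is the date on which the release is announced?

The feature branch is merged: Nov 3, 1993.
The CI build completes: Nov 3, 1993 + 8 days = Nov 11, 1993.
The artifact is published: Nov 11, 1993 + 5 days = Nov 16, 1993.
Staging deployment finishes: Nov 16, 1993 + 20 days = Dec 6, 1993.
The canary is promoted: Dec 6, 1993 + 7 days = Dec 13, 1993.
Production rollout completes: Dec 13, 1993 + 24 days = Jan 6, 1994.
The release is announced: Jan 6, 1994 + 77 days = Mar 24, 1994.

March 24, 1994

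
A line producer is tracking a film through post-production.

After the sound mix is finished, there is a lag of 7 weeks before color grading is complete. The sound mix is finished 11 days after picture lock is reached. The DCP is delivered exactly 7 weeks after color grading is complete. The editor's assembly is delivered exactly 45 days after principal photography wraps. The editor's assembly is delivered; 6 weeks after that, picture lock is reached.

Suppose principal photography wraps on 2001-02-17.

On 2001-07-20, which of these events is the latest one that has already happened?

Principal photography wraps: Feb 17, 2001.
The editor's assembly is delivered: Feb 17, 2001 + 45 days = Apr 3, 2001.
Picture lock is reached: Apr 3, 2001 + 6 weeks = May 15, 2001.
The sound mix is finished: May 15, 2001 + 11 days = May 26, 2001.
Color grading is complete: May 26, 2001 + 7 weeks = Jul 14, 2001.
The DCP is delivered: Jul 14, 2001 + 7 weeks = Sep 1, 2001.
Jul 20, 2001 falls between when color grading is complete (Jul 14, 2001) and when the DCP is delivered (Sep 1, 2001).

Color grading is complete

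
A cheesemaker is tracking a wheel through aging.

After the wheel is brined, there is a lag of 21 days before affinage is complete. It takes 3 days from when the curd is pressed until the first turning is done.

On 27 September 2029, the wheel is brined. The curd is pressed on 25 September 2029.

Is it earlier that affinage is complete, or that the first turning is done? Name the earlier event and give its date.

The first turning is done — 28 September 2029

The wheel is brined: Sep 27, 2029.
Affinage is complete: Sep 27, 2029 + 21 days = Oct 18, 2029.
The curd is pressed: Sep 25, 2029.
The first turning is done: Sep 25, 2029 + 3 days = Sep 28, 2029.
Comparing: affinage is complete on Oct 18, 2029 vs the first turning is done on Sep 28, 2029. Earlier: the first turning is done.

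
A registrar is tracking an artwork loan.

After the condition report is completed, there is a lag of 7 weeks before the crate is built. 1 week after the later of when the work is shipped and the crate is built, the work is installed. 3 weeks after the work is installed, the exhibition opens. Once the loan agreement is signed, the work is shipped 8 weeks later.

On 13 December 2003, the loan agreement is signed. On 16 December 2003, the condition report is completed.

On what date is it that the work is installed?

The loan agreement is signed: Dec 13, 2003.
The work is shipped: Dec 13, 2003 + 8 weeks = Feb 7, 2004.
The condition report is completed: Dec 16, 2003.
The crate is built: Dec 16, 2003 + 7 weeks = Feb 3, 2004.
Both prerequisites met — the work is shipped (Feb 7, 2004), the crate is built (Feb 3, 2004); the later is Feb 7, 2004.
The work is installed: Feb 7, 2004 + 1 week = Feb 14, 2004.

14 February 2004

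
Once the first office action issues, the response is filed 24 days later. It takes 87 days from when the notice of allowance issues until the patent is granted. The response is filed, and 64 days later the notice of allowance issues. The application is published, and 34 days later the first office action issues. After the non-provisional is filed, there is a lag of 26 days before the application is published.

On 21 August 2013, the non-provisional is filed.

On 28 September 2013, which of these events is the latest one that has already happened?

The application is published

The non-provisional is filed: Aug 21, 2013.
The application is published: Aug 21, 2013 + 26 days = Sep 16, 2013.
The first office action issues: Sep 16, 2013 + 34 days = Oct 20, 2013.
The response is filed: Oct 20, 2013 + 24 days = Nov 13, 2013.
The notice of allowance issues: Nov 13, 2013 + 64 days = Jan 16, 2014.
The patent is granted: Jan 16, 2014 + 87 days = Apr 13, 2014.
Sep 28, 2013 falls between when the application is published (Sep 16, 2013) and when the first office action issues (Oct 20, 2013).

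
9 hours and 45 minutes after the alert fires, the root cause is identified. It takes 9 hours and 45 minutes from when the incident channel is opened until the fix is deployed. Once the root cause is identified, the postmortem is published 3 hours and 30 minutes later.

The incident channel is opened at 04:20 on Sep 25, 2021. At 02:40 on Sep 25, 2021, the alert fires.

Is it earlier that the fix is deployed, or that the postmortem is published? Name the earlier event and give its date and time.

The fix is deployed — 14:05 on Sep 25, 2021

The incident channel is opened: 04:20 Sep 25, 2021.
The fix is deployed: 04:20 Sep 25, 2021 + 9h45m = 14:05 Sep 25, 2021.
The alert fires: 02:40 Sep 25, 2021.
The root cause is identified: 02:40 Sep 25, 2021 + 9h45m = 12:25 Sep 25, 2021.
The postmortem is published: 12:25 Sep 25, 2021 + 3h30m = 15:55 Sep 25, 2021.
Comparing: the fix is deployed at 14:05 Sep 25, 2021 vs the postmortem is published at 15:55 Sep 25, 2021. Earlier: the fix is deployed.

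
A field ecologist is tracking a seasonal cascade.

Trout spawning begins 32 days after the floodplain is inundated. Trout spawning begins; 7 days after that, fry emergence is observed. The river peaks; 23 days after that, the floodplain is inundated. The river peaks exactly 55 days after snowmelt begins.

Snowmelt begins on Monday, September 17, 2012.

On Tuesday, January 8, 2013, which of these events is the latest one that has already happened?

Trout spawning begins

Snowmelt begins: Sep 17, 2012.
The river peaks: Sep 17, 2012 + 55 days = Nov 11, 2012.
The floodplain is inundated: Nov 11, 2012 + 23 days = Dec 4, 2012.
Trout spawning begins: Dec 4, 2012 + 32 days = Jan 5, 2013.
Fry emergence is observed: Jan 5, 2013 + 7 days = Jan 12, 2013.
Jan 8, 2013 falls between when trout spawning begins (Jan 5, 2013) and when fry emergence is observed (Jan 12, 2013).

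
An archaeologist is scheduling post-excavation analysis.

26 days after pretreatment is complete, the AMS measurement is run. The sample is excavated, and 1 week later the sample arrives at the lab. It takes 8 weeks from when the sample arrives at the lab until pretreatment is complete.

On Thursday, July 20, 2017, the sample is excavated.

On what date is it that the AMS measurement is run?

The sample is excavated: Jul 20, 2017.
The sample arrives at the lab: Jul 20, 2017 + 1 week = Jul 27, 2017.
Pretreatment is complete: Jul 27, 2017 + 8 weeks = Sep 21, 2017.
The AMS measurement is run: Sep 21, 2017 + 26 days = Oct 17, 2017.

Tuesday, October 17, 2017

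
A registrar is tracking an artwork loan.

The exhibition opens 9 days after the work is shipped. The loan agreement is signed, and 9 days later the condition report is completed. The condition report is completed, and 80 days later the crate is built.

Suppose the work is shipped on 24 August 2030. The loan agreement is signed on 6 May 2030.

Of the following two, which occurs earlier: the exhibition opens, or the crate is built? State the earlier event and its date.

The work is shipped: Aug 24, 2030.
The exhibition opens: Aug 24, 2030 + 9 days = Sep 2, 2030.
The loan agreement is signed: May 6, 2030.
The condition report is completed: May 6, 2030 + 9 days = May 15, 2030.
The crate is built: May 15, 2030 + 80 days = Aug 3, 2030.
Comparing: the exhibition opens on Sep 2, 2030 vs the crate is built on Aug 3, 2030. Earlier: the crate is built.

The crate is built — 3 August 2030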